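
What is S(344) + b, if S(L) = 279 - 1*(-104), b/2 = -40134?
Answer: -79885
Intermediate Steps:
b = -80268 (b = 2*(-40134) = -80268)
S(L) = 383 (S(L) = 279 + 104 = 383)
S(344) + b = 383 - 80268 = -79885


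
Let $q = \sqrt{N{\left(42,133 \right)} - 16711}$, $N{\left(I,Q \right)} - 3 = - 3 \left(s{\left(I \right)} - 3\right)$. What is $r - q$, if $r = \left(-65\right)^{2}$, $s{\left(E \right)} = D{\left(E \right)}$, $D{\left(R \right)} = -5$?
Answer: $4225 - 2 i \sqrt{4171} \approx 4225.0 - 129.17 i$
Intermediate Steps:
$s{\left(E \right)} = -5$
$N{\left(I,Q \right)} = 27$ ($N{\left(I,Q \right)} = 3 - 3 \left(-5 - 3\right) = 3 - -24 = 3 + 24 = 27$)
$q = 2 i \sqrt{4171}$ ($q = \sqrt{27 - 16711} = \sqrt{-16684} = 2 i \sqrt{4171} \approx 129.17 i$)
$r = 4225$
$r - q = 4225 - 2 i \sqrt{4171}$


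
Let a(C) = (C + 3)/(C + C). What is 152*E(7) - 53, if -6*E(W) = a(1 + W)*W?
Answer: -2099/12 ≈ -174.92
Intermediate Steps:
a(C) = (3 + C)/(2*C) (a(C) = (3 + C)/((2*C)) = (3 + C)*(1/(2*C)) = (3 + C)/(2*C))
E(W) = -W*(4 + W)/(12*(1 + W)) (E(W) = -(3 + (1 + W))/(2*(1 + W))*W/6 = -(4 + W)/(2*(1 + W))*W/6 = -W*(4 + W)/(12*(1 + W)))
152*E(7) - 53 = 152*(-1*7*(4 + 7)/(12 + 12*7)) - 53 = 152*(-1*7*11/(12 + 84)) - 53 = 152*(-1*7*11/96) - 53 = 152*(-1*7*1/96*11) - 53 = 152*(-77/96) - 53 = -1463/12 - 53 = -2099/12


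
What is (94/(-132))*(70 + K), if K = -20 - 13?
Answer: -1739/66 ≈ -26.348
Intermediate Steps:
K = -33
(94/(-132))*(70 + K) = (94/(-132))*(70 - 33) = (94*(-1/132))*37 = -47/66*37 = -1739/66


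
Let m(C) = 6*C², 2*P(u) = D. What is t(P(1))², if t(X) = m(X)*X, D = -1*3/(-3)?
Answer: 9/16 ≈ 0.56250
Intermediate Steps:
D = 1 (D = -3*(-⅓) = 1)
P(u) = ½ (P(u) = (½)*1 = ½)
t(X) = 6*X³ (t(X) = (6*X²)*X = 6*X³)
t(P(1))² = (6*(½)³)² = (6*(⅛))² = (¾)² = 9/16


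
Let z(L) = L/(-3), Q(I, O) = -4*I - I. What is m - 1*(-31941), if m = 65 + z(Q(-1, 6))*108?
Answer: 31826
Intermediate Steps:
Q(I, O) = -5*I
z(L) = -L/3 (z(L) = L*(-1/3) = -L/3)
m = -115 (m = 65 - (-5)*(-1)/3*108 = 65 - 1/3*5*108 = 65 - 5/3*108 = 65 - 180 = -115)
m - 1*(-31941) = -115 - 1*(-31941) = -115 + 31941 = 31826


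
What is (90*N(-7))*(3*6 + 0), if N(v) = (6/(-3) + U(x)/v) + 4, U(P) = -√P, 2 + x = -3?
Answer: 3240 + 1620*I*√5/7 ≈ 3240.0 + 517.49*I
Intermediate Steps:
x = -5 (x = -2 - 3 = -5)
N(v) = 2 - I*√5/v (N(v) = (6/(-3) + (-√(-5))/v) + 4 = (6*(-⅓) + (-I*√5)/v) + 4 = (-2 + (-I*√5)/v) + 4 = (-2 - I*√5/v) + 4 = 2 - I*√5/v)
(90*N(-7))*(3*6 + 0) = (90*(2 - 1*I*√5/(-7)))*(3*6 + 0) = (90*(2 - 1*I*√5*(-⅐)))*(18 + 0) = (90*(2 + I*√5/7))*18 = (180 + 90*I*√5/7)*18 = 3240 + 1620*I*√5/7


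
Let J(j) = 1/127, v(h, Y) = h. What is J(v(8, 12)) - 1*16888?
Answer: -2144775/127 ≈ -16888.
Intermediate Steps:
J(j) = 1/127
J(v(8, 12)) - 1*16888 = 1/127 - 1*16888 = 1/127 - 16888 = -2144775/127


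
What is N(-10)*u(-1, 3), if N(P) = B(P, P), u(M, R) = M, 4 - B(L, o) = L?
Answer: -14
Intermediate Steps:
B(L, o) = 4 - L
N(P) = 4 - P
N(-10)*u(-1, 3) = (4 - 1*(-10))*(-1) = (4 + 10)*(-1) = 14*(-1) = -14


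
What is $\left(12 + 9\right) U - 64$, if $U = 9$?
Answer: $125$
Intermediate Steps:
$\left(12 + 9\right) U - 64 = \left(12 + 9\right) 9 - 64 = 21 \cdot 9 - 64 = 189 - 64 = 125$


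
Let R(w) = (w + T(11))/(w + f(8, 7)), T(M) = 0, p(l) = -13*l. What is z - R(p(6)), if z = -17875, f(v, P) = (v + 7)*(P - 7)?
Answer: -17876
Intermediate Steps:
f(v, P) = (-7 + P)*(7 + v) (f(v, P) = (7 + v)*(-7 + P) = (-7 + P)*(7 + v))
R(w) = 1 (R(w) = (w + 0)/(w + (-49 - 7*8 + 7*7 + 7*8)) = w/(w + (-49 - 56 + 49 + 56)) = w/(w + 0) = w/w = 1)
z - R(p(6)) = -17875 - 1*1 = -17875 - 1 = -17876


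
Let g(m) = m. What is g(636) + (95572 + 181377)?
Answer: 277585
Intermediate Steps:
g(636) + (95572 + 181377) = 636 + (95572 + 181377) = 636 + 276949 = 277585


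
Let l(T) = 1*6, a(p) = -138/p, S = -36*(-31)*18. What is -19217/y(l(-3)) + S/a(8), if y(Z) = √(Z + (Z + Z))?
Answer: -26784/23 - 19217*√2/6 ≈ -5694.0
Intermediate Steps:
S = 20088 (S = 1116*18 = 20088)
l(T) = 6
y(Z) = √3*√Z (y(Z) = √(Z + 2*Z) = √(3*Z) = √3*√Z)
-19217/y(l(-3)) + S/a(8) = -19217*√2/6 + 20088/((-138/8)) = -19217*√2/6 + 20088/((-138*⅛)) = -19217*√2/6 + 20088/(-69/4) = -19217*√2/6 + 20088*(-4/69) = -19217*√2/6 - 26784/23 = -26784/23 - 19217*√2/6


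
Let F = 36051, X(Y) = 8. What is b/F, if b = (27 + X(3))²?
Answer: 1225/36051 ≈ 0.033980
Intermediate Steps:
b = 1225 (b = (27 + 8)² = 35² = 1225)
b/F = 1225/36051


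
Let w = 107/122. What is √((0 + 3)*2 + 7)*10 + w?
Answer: 107/122 + 10*√13 ≈ 36.933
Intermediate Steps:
w = 107/122 (w = 107*(1/122) = 107/122 ≈ 0.87705)
√((0 + 3)*2 + 7)*10 + w = √((0 + 3)*2 + 7)*10 + 107/122 = √(3*2 + 7)*10 + 107/122 = √(6 + 7)*10 + 107/122 = √13*10 + 107/122 = 10*√13 + 107/122 = 107/122 + 10*√13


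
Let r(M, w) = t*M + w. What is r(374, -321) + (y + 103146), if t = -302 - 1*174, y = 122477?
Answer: 47278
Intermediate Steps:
t = -476 (t = -302 - 174 = -476)
r(M, w) = w - 476*M (r(M, w) = -476*M + w = w - 476*M)
r(374, -321) + (y + 103146) = (-321 - 476*374) + (122477 + 103146) = (-321 - 178024) + 225623 = -178345 + 225623 = 47278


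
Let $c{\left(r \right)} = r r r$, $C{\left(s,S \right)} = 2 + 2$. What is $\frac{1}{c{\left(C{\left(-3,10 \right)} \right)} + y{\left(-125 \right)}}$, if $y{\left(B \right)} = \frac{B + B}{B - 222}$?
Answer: $\frac{347}{22458} \approx 0.015451$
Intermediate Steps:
$C{\left(s,S \right)} = 4$
$y{\left(B \right)} = \frac{2 B}{-222 + B}$
$c{\left(r \right)} = r^{3}$ ($c{\left(r \right)} = r^{2} r = r^{3}$)
$\frac{1}{c{\left(C{\left(-3,10 \right)} \right)} + y{\left(-125 \right)}} = \frac{1}{4^{3} + 2 \left(-125\right) \frac{1}{-222 - 125}} = \frac{1}{64 + 2 \left(-125\right) \frac{1}{-347}} = \frac{1}{64 + 2 \left(-125\right) \left(- \frac{1}{347}\right)} = \frac{1}{64 + \frac{250}{347}} = \frac{1}{\frac{22458}{347}} = \frac{347}{22458}$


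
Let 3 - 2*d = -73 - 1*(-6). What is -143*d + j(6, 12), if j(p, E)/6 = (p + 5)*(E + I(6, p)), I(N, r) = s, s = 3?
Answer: -4015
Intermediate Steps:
I(N, r) = 3
j(p, E) = 6*(3 + E)*(5 + p) (j(p, E) = 6*((p + 5)*(E + 3)) = 6*((5 + p)*(3 + E)) = 6*((3 + E)*(5 + p)) = 6*(3 + E)*(5 + p))
d = 35 (d = 3/2 - (-73 - 1*(-6))/2 = 3/2 - (-73 + 6)/2 = 3/2 - ½*(-67) = 3/2 + 67/2 = 35)
-143*d + j(6, 12) = -143*35 + (90 + 18*6 + 30*12 + 6*12*6) = -5005 + (90 + 108 + 360 + 432) = -5005 + 990 = -4015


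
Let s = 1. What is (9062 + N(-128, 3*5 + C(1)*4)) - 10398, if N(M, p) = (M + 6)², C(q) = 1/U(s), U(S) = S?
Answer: 13548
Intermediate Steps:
C(q) = 1 (C(q) = 1/1 = 1)
N(M, p) = (6 + M)²
(9062 + N(-128, 3*5 + C(1)*4)) - 10398 = (9062 + (6 - 128)²) - 10398 = (9062 + (-122)²) - 10398 = (9062 + 14884) - 10398 = 23946 - 10398 = 13548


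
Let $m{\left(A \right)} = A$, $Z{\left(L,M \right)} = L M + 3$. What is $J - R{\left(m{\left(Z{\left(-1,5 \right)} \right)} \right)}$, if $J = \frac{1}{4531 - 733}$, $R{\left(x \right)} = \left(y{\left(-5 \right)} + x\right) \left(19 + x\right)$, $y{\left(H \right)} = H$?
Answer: $\frac{451963}{3798} \approx 119.0$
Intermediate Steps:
$Z{\left(L,M \right)} = 3 + L M$
$R{\left(x \right)} = \left(-5 + x\right) \left(19 + x\right)$
$J = \frac{1}{3798} \approx 0.0002633$
$J - R{\left(m{\left(Z{\left(-1,5 \right)} \right)} \right)} = \frac{1}{3798} - \left(-95 + \left(3 - 5\right)^{2} + 14 \left(3 - 5\right)\right) = \frac{1}{3798} - \left(-95 + \left(-2\right)^{2} + 14 \left(-2\right)\right) = \frac{1}{3798} - \left(-95 + 4 - 28\right) = \frac{1}{3798} - -119 = \frac{1}{3798} + 119 = \frac{451963}{3798}$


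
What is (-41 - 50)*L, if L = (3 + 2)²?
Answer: -2275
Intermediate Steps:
L = 25 (L = 5² = 25)
(-41 - 50)*L = (-41 - 50)*25 = -91*25 = -2275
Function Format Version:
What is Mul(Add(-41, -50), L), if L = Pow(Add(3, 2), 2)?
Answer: -2275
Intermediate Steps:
L = 25 (L = Pow(5, 2) = 25)
Mul(Add(-41, -50), L) = Mul(Add(-41, -50), 25) = Mul(-91, 25) = -2275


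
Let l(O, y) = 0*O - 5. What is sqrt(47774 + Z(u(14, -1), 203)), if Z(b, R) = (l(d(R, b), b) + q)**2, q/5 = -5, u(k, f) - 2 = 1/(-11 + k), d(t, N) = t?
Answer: sqrt(48674) ≈ 220.62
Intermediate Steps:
l(O, y) = -5 (l(O, y) = 0 - 5 = -5)
u(k, f) = 2 + 1/(-11 + k)
q = -25 (q = 5*(-5) = -25)
Z(b, R) = 900 (Z(b, R) = (-5 - 25)**2 = (-30)**2 = 900)
sqrt(47774 + Z(u(14, -1), 203)) = sqrt(47774 + 900) = sqrt(48674)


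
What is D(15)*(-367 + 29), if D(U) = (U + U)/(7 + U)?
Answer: -5070/11 ≈ -460.91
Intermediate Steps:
D(U) = 2*U/(7 + U) (D(U) = (2*U)/(7 + U) = 2*U/(7 + U))
D(15)*(-367 + 29) = (2*15/(7 + 15))*(-367 + 29) = (2*15/22)*(-338) = (2*15*(1/22))*(-338) = (15/11)*(-338) = -5070/11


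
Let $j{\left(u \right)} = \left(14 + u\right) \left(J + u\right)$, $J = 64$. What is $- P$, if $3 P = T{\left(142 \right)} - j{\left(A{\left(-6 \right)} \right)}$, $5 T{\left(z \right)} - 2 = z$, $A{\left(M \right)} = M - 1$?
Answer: $\frac{617}{5} \approx 123.4$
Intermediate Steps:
$A{\left(M \right)} = -1 + M$
$T{\left(z \right)} = \frac{2}{5} + \frac{z}{5}$
$j{\left(u \right)} = \left(14 + u\right) \left(64 + u\right)$
$P = - \frac{617}{5}$ ($P = \frac{\left(\frac{2}{5} + \frac{1}{5} \cdot 142\right) - \left(896 + \left(-1 - 6\right)^{2} + 78 \left(-1 - 6\right)\right)}{3} = \frac{\left(\frac{2}{5} + \frac{142}{5}\right) - \left(896 + \left(-7\right)^{2} + 78 \left(-7\right)\right)}{3} = \frac{\frac{144}{5} - \left(896 + 49 - 546\right)}{3} = \frac{\frac{144}{5} - 399}{3} = \frac{1}{3} \left(- \frac{1851}{5}\right) = - \frac{617}{5} \approx -123.4$)
$- P = \left(-1\right) \left(- \frac{617}{5}\right) = \frac{617}{5}$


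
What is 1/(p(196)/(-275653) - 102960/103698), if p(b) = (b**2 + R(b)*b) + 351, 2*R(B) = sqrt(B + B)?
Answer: -58338379083459699/66125177653495969 + 256163061588364*sqrt(2)/66125177653495969 ≈ -0.87676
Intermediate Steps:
R(B) = sqrt(2)*sqrt(B)/2 (R(B) = sqrt(B + B)/2 = sqrt(2*B)/2 = (sqrt(2)*sqrt(B))/2 = sqrt(2)*sqrt(B)/2)
p(b) = 351 + b**2 + sqrt(2)*b**(3/2)/2 (p(b) = (b**2 + (sqrt(2)*sqrt(b)/2)*b) + 351 = (b**2 + sqrt(2)*b**(3/2)/2) + 351 = 351 + b**2 + sqrt(2)*b**(3/2)/2)
1/(p(196)/(-275653) - 102960/103698) = 1/((351 + 196**2 + sqrt(2)*196**(3/2)/2)/(-275653) - 102960/103698) = 1/((351 + 38416 + (1/2)*sqrt(2)*2744)*(-1/275653) - 102960*1/103698) = 1/((351 + 38416 + 1372*sqrt(2))*(-1/275653) - 5720/5761) = 1/((38767 + 1372*sqrt(2))*(-1/275653) - 5720/5761) = 1/((-38767/275653 - 196*sqrt(2)/39379) - 5720/5761) = 1/(-257153121/226862419 - 196*sqrt(2)/39379)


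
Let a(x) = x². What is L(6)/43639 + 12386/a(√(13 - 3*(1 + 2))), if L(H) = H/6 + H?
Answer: 270256341/87278 ≈ 3096.5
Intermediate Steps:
L(H) = 7*H/6 (L(H) = H*(⅙) + H = H/6 + H = 7*H/6)
L(6)/43639 + 12386/a(√(13 - 3*(1 + 2))) = ((7/6)*6)/43639 + 12386/((√(13 - 3*(1 + 2)))²) = 7*(1/43639) + 12386/((√(13 - 3*3))²) = 7/43639 + 12386/((√(13 - 9))²) = 7/43639 + 12386/((√4)²) = 7/43639 + 12386/(2²) = 7/43639 + 12386/4 = 7/43639 + 12386*(¼) = 7/43639 + 6193/2 = 270256341/87278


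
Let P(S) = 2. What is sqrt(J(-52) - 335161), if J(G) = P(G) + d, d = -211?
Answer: I*sqrt(335370) ≈ 579.11*I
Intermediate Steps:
J(G) = -209 (J(G) = 2 - 211 = -209)
sqrt(J(-52) - 335161) = sqrt(-209 - 335161) = sqrt(-335370) = I*sqrt(335370)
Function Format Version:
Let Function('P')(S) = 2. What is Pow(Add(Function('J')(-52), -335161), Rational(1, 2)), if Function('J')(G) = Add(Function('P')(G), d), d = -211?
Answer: Mul(I, Pow(335370, Rational(1, 2))) ≈ Mul(579.11, I)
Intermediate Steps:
Function('J')(G) = -209 (Function('J')(G) = Add(2, -211) = -209)
Pow(Add(Function('J')(-52), -335161), Rational(1, 2)) = Pow(Add(-209, -335161), Rational(1, 2)) = Pow(-335370, Rational(1, 2)) = Mul(I, Pow(335370, Rational(1, 2)))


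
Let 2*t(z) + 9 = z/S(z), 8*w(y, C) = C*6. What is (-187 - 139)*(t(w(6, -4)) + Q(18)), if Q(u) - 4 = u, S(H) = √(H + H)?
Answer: -5705 - 163*I*√6/2 ≈ -5705.0 - 199.63*I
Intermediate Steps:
S(H) = √2*√H (S(H) = √(2*H) = √2*√H)
Q(u) = 4 + u
w(y, C) = 3*C/4 (w(y, C) = (C*6)/8 = (6*C)/8 = 3*C/4)
t(z) = -9/2 + √2*√z/4 (t(z) = -9/2 + (z/((√2*√z)))/2 = -9/2 + (z*(√2/(2*√z)))/2 = -9/2 + (√2*√z/2)/2 = -9/2 + √2*√z/4)
(-187 - 139)*(t(w(6, -4)) + Q(18)) = (-187 - 139)*((-9/2 + √2*√((¾)*(-4))/4) + (4 + 18)) = -326*((-9/2 + √2*√(-3)/4) + 22) = -326*((-9/2 + √2*(I*√3)/4) + 22) = -326*((-9/2 + I*√6/4) + 22) = -326*(35/2 + I*√6/4) = -5705 - 163*I*√6/2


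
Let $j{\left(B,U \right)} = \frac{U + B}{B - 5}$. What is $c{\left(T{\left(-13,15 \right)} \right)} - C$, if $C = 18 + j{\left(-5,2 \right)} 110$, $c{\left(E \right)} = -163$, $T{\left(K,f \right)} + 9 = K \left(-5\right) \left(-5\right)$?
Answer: $-214$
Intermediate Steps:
$T{\left(K,f \right)} = -9 + 25 K$ ($T{\left(K,f \right)} = -9 + K \left(-5\right) \left(-5\right) = -9 + - 5 K \left(-5\right) = -9 + 25 K$)
$j{\left(B,U \right)} = \frac{B + U}{-5 + B}$
$C = 51$ ($C = 18 + \frac{-5 + 2}{-5 - 5} \cdot 110 = 18 + \frac{1}{-10} \left(-3\right) 110 = 18 + \left(- \frac{1}{10}\right) \left(-3\right) 110 = 18 + \frac{3}{10} \cdot 110 = 18 + 33 = 51$)
$c{\left(T{\left(-13,15 \right)} \right)} - C = -163 - 51 = -214$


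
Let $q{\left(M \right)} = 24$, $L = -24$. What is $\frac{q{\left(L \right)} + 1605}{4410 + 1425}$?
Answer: $\frac{543}{1945} \approx 0.27918$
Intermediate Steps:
$\frac{q{\left(L \right)} + 1605}{4410 + 1425} = \frac{24 + 1605}{4410 + 1425} = \frac{1629}{5835} = 1629 \cdot \frac{1}{5835} = \frac{543}{1945}$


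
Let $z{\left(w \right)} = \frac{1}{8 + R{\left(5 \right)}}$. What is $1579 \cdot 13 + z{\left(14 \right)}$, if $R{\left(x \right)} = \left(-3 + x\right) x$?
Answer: $\frac{369487}{18} \approx 20527.0$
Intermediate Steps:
$R{\left(x \right)} = x \left(-3 + x\right)$
$z{\left(w \right)} = \frac{1}{18}$ ($z{\left(w \right)} = \frac{1}{8 + 5 \left(-3 + 5\right)} = \frac{1}{8 + 5 \cdot 2} = \frac{1}{8 + 10} = \frac{1}{18}$)
$1579 \cdot 13 + z{\left(14 \right)} = 1579 \cdot 13 + \frac{1}{18} = 20527 + \frac{1}{18} = \frac{369487}{18}$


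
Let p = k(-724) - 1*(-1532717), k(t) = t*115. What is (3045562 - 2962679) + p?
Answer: 1532340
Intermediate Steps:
k(t) = 115*t
p = 1449457 (p = 115*(-724) - 1*(-1532717) = -83260 + 1532717 = 1449457)
(3045562 - 2962679) + p = (3045562 - 2962679) + 1449457 = 82883 + 1449457 = 1532340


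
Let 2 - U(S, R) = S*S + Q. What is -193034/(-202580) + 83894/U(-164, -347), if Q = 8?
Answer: -2950561463/1362451790 ≈ -2.1656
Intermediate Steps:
U(S, R) = -6 - S² (U(S, R) = 2 - (S*S + 8) = 2 - (S² + 8) = 2 - (8 + S²) = 2 + (-8 - S²) = -6 - S²)
-193034/(-202580) + 83894/U(-164, -347) = -193034/(-202580) + 83894/(-6 - 1*(-164)²) = -193034*(-1/202580) + 83894/(-6 - 1*26896) = 96517/101290 + 83894/(-6 - 26896) = 96517/101290 + 83894/(-26902) = 96517/101290 + 83894*(-1/26902) = 96517/101290 - 41947/13451 = -2950561463/1362451790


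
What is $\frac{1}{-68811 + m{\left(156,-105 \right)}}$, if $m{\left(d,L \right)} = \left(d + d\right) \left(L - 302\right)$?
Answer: $- \frac{1}{195795} \approx -5.1074 \cdot 10^{-6}$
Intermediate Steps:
$m{\left(d,L \right)} = 2 d \left(-302 + L\right)$
$\frac{1}{-68811 + m{\left(156,-105 \right)}} = \frac{1}{-68811 + 2 \cdot 156 \left(-302 - 105\right)} = \frac{1}{-68811 + 2 \cdot 156 \left(-407\right)} = \frac{1}{-68811 - 126984} = \frac{1}{-195795} = - \frac{1}{195795}$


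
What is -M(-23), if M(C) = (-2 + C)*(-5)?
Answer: -125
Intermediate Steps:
M(C) = 10 - 5*C
-M(-23) = -(10 - 5*(-23)) = -(10 + 115) = -1*125 = -125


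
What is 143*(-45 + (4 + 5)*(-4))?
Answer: -11583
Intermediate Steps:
143*(-45 + (4 + 5)*(-4)) = 143*(-45 + 9*(-4)) = 143*(-45 - 36) = 143*(-81) = -11583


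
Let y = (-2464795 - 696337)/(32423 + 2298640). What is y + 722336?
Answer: 1683807562036/2331063 ≈ 7.2234e+5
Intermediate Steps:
y = -3161132/2331063 ≈ -1.3561
y + 722336 = -3161132/2331063 + 722336 = 1683807562036/2331063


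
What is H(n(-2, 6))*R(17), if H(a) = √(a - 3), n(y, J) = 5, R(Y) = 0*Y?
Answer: 0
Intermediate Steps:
R(Y) = 0
H(a) = √(-3 + a)
H(n(-2, 6))*R(17) = √(-3 + 5)*0 = √2*0 = 0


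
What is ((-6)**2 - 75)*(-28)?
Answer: 1092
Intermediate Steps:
((-6)**2 - 75)*(-28) = (36 - 75)*(-28) = -39*(-28) = 1092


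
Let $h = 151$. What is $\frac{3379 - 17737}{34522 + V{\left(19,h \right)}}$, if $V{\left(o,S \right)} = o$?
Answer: $- \frac{14358}{34541} \approx -0.41568$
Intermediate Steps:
$\frac{3379 - 17737}{34522 + V{\left(19,h \right)}} = \frac{3379 - 17737}{34522 + 19} = - \frac{14358}{34541}$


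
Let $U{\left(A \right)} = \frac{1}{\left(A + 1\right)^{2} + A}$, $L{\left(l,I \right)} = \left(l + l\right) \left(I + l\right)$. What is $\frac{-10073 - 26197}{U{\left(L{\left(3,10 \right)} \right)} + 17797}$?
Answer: $- \frac{114595065}{56229622} \approx -2.038$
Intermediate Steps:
$L{\left(l,I \right)} = 2 l \left(I + l\right)$
$U{\left(A \right)} = \frac{1}{A + \left(1 + A\right)^{2}}$ ($U{\left(A \right)} = \frac{1}{\left(1 + A\right)^{2} + A} = \frac{1}{A + \left(1 + A\right)^{2}}$)
$\frac{-10073 - 26197}{U{\left(L{\left(3,10 \right)} \right)} + 17797} = \frac{-10073 - 26197}{\frac{1}{2 \cdot 3 \left(10 + 3\right) + \left(1 + 2 \cdot 3 \left(10 + 3\right)\right)^{2}} + 17797} = - \frac{36270}{\frac{1}{2 \cdot 3 \cdot 13 + \left(1 + 2 \cdot 3 \cdot 13\right)^{2}} + 17797} = - \frac{36270}{\frac{1}{78 + \left(1 + 78\right)^{2}} + 17797} = - \frac{36270}{\frac{1}{78 + 79^{2}} + 17797} = - \frac{36270}{\frac{1}{78 + 6241} + 17797} = - \frac{36270}{\frac{1}{6319} + 17797} = - \frac{36270}{\frac{112459244}{6319}} = \left(-36270\right) \frac{6319}{112459244} = - \frac{114595065}{56229622}$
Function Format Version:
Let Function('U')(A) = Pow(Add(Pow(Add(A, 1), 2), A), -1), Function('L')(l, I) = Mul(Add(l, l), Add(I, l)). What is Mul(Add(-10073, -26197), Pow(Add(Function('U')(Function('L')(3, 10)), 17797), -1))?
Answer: Rational(-114595065, 56229622) ≈ -2.0380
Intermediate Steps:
Function('L')(l, I) = Mul(2, l, Add(I, l)) (Function('L')(l, I) = Mul(Mul(2, l), Add(I, l)) = Mul(2, l, Add(I, l)))
Function('U')(A) = Pow(Add(A, Pow(Add(1, A), 2)), -1) (Function('U')(A) = Pow(Add(Pow(Add(1, A), 2), A), -1) = Pow(Add(A, Pow(Add(1, A), 2)), -1))
Mul(Add(-10073, -26197), Pow(Add(Function('U')(Function('L')(3, 10)), 17797), -1)) = Mul(Add(-10073, -26197), Pow(Add(Pow(Add(Mul(2, 3, Add(10, 3)), Pow(Add(1, Mul(2, 3, Add(10, 3))), 2)), -1), 17797), -1)) = Mul(-36270, Pow(Add(Pow(Add(Mul(2, 3, 13), Pow(Add(1, Mul(2, 3, 13)), 2)), -1), 17797), -1)) = Mul(-36270, Pow(Add(Pow(Add(78, Pow(Add(1, 78), 2)), -1), 17797), -1)) = Mul(-36270, Pow(Add(Pow(Add(78, Pow(79, 2)), -1), 17797), -1)) = Mul(-36270, Pow(Add(Pow(Add(78, 6241), -1), 17797), -1)) = Mul(-36270, Pow(Add(Pow(6319, -1), 17797), -1)) = Mul(-36270, Pow(Add(Rational(1, 6319), 17797), -1)) = Mul(-36270, Pow(Rational(112459244, 6319), -1)) = Mul(-36270, Rational(6319, 112459244)) = Rational(-114595065, 56229622)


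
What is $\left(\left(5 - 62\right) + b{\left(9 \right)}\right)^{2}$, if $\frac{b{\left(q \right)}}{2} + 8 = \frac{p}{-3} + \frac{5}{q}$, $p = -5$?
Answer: $\frac{380689}{81} \approx 4699.9$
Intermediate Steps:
$b{\left(q \right)} = - \frac{38}{3} + \frac{10}{q}$ ($b{\left(q \right)} = -16 + 2 \left(- \frac{5}{-3} + \frac{5}{q}\right) = -16 + 2 \left(\left(-5\right) \left(- \frac{1}{3}\right) + \frac{5}{q}\right) = -16 + 2 \left(\frac{5}{3} + \frac{5}{q}\right) = -16 + \left(\frac{10}{3} + \frac{10}{q}\right) = - \frac{38}{3} + \frac{10}{q}$)
$\left(\left(5 - 62\right) + b{\left(9 \right)}\right)^{2} = \left(\left(5 - 62\right) - \left(\frac{38}{3} - \frac{10}{9}\right)\right)^{2} = \left(-57 + \left(- \frac{38}{3} + 10 \cdot \frac{1}{9}\right)\right)^{2} = \left(-57 + \left(- \frac{38}{3} + \frac{10}{9}\right)\right)^{2} = \left(-57 - \frac{104}{9}\right)^{2} = \left(- \frac{617}{9}\right)^{2} = \frac{380689}{81}$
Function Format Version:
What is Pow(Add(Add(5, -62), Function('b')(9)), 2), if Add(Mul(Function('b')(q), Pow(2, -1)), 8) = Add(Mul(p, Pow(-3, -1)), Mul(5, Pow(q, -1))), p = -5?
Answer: Rational(380689, 81) ≈ 4699.9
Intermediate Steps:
Function('b')(q) = Add(Rational(-38, 3), Mul(10, Pow(q, -1))) (Function('b')(q) = Add(-16, Mul(2, Add(Mul(-5, Pow(-3, -1)), Mul(5, Pow(q, -1))))) = Add(-16, Mul(2, Add(Mul(-5, Rational(-1, 3)), Mul(5, Pow(q, -1))))) = Add(-16, Mul(2, Add(Rational(5, 3), Mul(5, Pow(q, -1))))) = Add(-16, Add(Rational(10, 3), Mul(10, Pow(q, -1)))) = Add(Rational(-38, 3), Mul(10, Pow(q, -1))))
Pow(Add(Add(5, -62), Function('b')(9)), 2) = Pow(Add(Add(5, -62), Add(Rational(-38, 3), Mul(10, Pow(9, -1)))), 2) = Pow(Add(-57, Add(Rational(-38, 3), Mul(10, Rational(1, 9)))), 2) = Pow(Add(-57, Add(Rational(-38, 3), Rational(10, 9))), 2) = Pow(Add(-57, Rational(-104, 9)), 2) = Pow(Rational(-617, 9), 2) = Rational(380689, 81)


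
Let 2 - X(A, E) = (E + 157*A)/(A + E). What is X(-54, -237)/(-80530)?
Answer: 2711/7811410 ≈ 0.00034706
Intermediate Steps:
X(A, E) = 2 - (E + 157*A)/(A + E)
X(-54, -237)/(-80530) = ((-237 - 155*(-54))/(-54 - 237))/(-80530) = ((-237 + 8370)/(-291))*(-1/80530) = -1/291*8133*(-1/80530) = -2711/97*(-1/80530) = 2711/7811410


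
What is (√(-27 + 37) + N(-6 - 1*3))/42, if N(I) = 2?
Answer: 1/21 + √10/42 ≈ 0.12291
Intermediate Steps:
(√(-27 + 37) + N(-6 - 1*3))/42 = (√(-27 + 37) + 2)/42 = (√10 + 2)/42 = (2 + √10)/42 = 1/21 + √10/42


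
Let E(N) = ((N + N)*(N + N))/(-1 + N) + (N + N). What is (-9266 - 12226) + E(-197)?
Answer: -2244332/99 ≈ -22670.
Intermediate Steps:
E(N) = 2*N + 4*N**2/(-1 + N) (E(N) = ((2*N)*(2*N))/(-1 + N) + 2*N = (4*N**2)/(-1 + N) + 2*N = 4*N**2/(-1 + N) + 2*N = 2*N + 4*N**2/(-1 + N))
(-9266 - 12226) + E(-197) = (-9266 - 12226) + 2*(-197)*(-1 + 3*(-197))/(-1 - 197) = -21492 + 2*(-197)*(-1 - 591)/(-198) = -21492 + 2*(-197)*(-1/198)*(-592) = -21492 - 116624/99 = -2244332/99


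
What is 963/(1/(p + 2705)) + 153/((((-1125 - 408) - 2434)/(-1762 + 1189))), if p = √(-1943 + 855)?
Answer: 10333785474/3967 + 7704*I*√17 ≈ 2.6049e+6 + 31764.0*I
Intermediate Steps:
p = 8*I*√17 (p = √(-1088) = 8*I*√17 ≈ 32.985*I)
963/(1/(p + 2705)) + 153/((((-1125 - 408) - 2434)/(-1762 + 1189))) = 963/(1/(8*I*√17 + 2705)) + 153/((((-1125 - 408) - 2434)/(-1762 + 1189))) = 963/(1/(2705 + 8*I*√17)) + 153/(((-1533 - 2434)/(-573))) = 963*(2705 + 8*I*√17) + 153/((-3967*(-1/573))) = (2604915 + 7704*I*√17) + 153/(3967/573) = (2604915 + 7704*I*√17) + 153*(573/3967) = (2604915 + 7704*I*√17) + 87669/3967 = 10333785474/3967 + 7704*I*√17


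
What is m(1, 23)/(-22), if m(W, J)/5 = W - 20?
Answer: 95/22 ≈ 4.3182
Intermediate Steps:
m(W, J) = -100 + 5*W (m(W, J) = 5*(W - 20) = 5*(-20 + W) = -100 + 5*W)
m(1, 23)/(-22) = (-100 + 5*1)/(-22) = (-100 + 5)*(-1/22) = -95*(-1/22) = 95/22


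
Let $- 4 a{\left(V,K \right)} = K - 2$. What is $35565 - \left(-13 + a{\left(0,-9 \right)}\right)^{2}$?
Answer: $\frac{567359}{16} \approx 35460.0$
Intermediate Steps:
$a{\left(V,K \right)} = \frac{1}{2} - \frac{K}{4}$ ($a{\left(V,K \right)} = - \frac{K - 2}{4} = - \frac{-2 + K}{4} = \frac{1}{2} - \frac{K}{4}$)
$35565 - \left(-13 + a{\left(0,-9 \right)}\right)^{2} = 35565 - \left(-13 + \left(\frac{1}{2} - - \frac{9}{4}\right)\right)^{2} = 35565 - \left(-13 + \left(\frac{1}{2} + \frac{9}{4}\right)\right)^{2} = 35565 - \left(-13 + \frac{11}{4}\right)^{2} = 35565 - \left(- \frac{41}{4}\right)^{2} = 35565 - \frac{1681}{16} = \frac{567359}{16}$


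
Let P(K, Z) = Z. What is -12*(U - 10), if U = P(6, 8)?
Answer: 24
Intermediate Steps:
U = 8
-12*(U - 10) = -12*(8 - 10) = -12*(-2) = 24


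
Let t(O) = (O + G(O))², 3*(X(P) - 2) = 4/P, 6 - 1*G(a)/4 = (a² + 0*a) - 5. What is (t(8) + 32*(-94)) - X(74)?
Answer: 4285264/111 ≈ 38606.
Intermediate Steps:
G(a) = 44 - 4*a² (G(a) = 24 - 4*((a² + 0*a) - 5) = 24 - 4*((a² + 0) - 5) = 24 - 4*(a² - 5) = 24 - 4*(-5 + a²) = 24 + (20 - 4*a²) = 44 - 4*a²)
X(P) = 2 + 4/(3*P) (X(P) = 2 + (4/P)/3 = 2 + 4/(3*P))
t(O) = (44 + O - 4*O²)² (t(O) = (O + (44 - 4*O²))² = (44 + O - 4*O²)²)
(t(8) + 32*(-94)) - X(74) = ((44 + 8 - 4*8²)² + 32*(-94)) - (2 + (4/3)/74) = ((44 + 8 - 4*64)² - 3008) - (2 + (4/3)*(1/74)) = ((44 + 8 - 256)² - 3008) - (2 + 2/111) = ((-204)² - 3008) - 1*224/111 = (41616 - 3008) - 224/111 = 38608 - 224/111 = 4285264/111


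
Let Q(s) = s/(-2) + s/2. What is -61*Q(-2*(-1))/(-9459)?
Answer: 0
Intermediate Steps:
Q(s) = 0 (Q(s) = s*(-½) + s*(½) = -s/2 + s/2 = 0)
-61*Q(-2*(-1))/(-9459) = -61*0/(-9459) = 0*(-1/9459) = 0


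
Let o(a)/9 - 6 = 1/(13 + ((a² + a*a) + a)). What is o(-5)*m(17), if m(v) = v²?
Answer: 907749/58 ≈ 15651.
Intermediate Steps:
o(a) = 54 + 9/(13 + a + 2*a²) (o(a) = 54 + 9/(13 + ((a² + a*a) + a)) = 54 + 9/(13 + ((a² + a²) + a)) = 54 + 9/(13 + (2*a² + a)) = 54 + 9/(13 + (a + 2*a²)) = 54 + 9/(13 + a + 2*a²))
o(-5)*m(17) = (9*(79 + 6*(-5) + 12*(-5)²)/(13 - 5 + 2*(-5)²))*17² = (9*(79 - 30 + 12*25)/(13 - 5 + 2*25))*289 = (9*(79 - 30 + 300)/(13 - 5 + 50))*289 = (9*349/58)*289 = (9*(1/58)*349)*289 = (3141/58)*289 = 907749/58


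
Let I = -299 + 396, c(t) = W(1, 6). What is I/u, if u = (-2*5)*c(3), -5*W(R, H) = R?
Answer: 97/2 ≈ 48.500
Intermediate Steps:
W(R, H) = -R/5
c(t) = -⅕ (c(t) = -⅕*1 = -⅕)
I = 97
u = 2 (u = -2*5*(-⅕) = -10*(-⅕) = 2)
I/u = 97/2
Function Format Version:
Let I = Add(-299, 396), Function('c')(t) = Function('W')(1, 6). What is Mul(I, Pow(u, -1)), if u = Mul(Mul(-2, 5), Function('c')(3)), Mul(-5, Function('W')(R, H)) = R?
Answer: Rational(97, 2) ≈ 48.500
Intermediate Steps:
Function('W')(R, H) = Mul(Rational(-1, 5), R)
Function('c')(t) = Rational(-1, 5) (Function('c')(t) = Mul(Rational(-1, 5), 1) = Rational(-1, 5))
I = 97
u = 2 (u = Mul(Mul(-2, 5), Rational(-1, 5)) = Mul(-10, Rational(-1, 5)) = 2)
Mul(I, Pow(u, -1)) = Mul(97, Pow(2, -1)) = Mul(97, Rational(1, 2)) = Rational(97, 2)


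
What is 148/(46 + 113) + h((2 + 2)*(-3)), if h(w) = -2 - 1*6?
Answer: -1124/159 ≈ -7.0692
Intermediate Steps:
h(w) = -8 (h(w) = -2 - 6 = -8)
148/(46 + 113) + h((2 + 2)*(-3)) = 148/(46 + 113) - 8 = 148/159 - 8 = -1124/159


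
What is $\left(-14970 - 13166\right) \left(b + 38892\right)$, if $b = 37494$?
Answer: $-2149196496$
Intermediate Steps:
$\left(-14970 - 13166\right) \left(b + 38892\right) = \left(-14970 - 13166\right) \left(37494 + 38892\right) = \left(-28136\right) 76386 = -2149196496$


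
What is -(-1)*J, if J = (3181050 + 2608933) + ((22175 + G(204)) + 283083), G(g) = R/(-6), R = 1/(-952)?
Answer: 34816016593/5712 ≈ 6.0952e+6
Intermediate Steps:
R = -1/952 ≈ -0.0010504
G(g) = 1/5712 (G(g) = -1/952/(-6) = -1/952*(-⅙) = 1/5712)
J = 34816016593/5712 (J = (3181050 + 2608933) + ((22175 + 1/5712) + 283083) = 5789983 + (126663601/5712 + 283083) = 5789983 + 1743633697/5712 = 34816016593/5712 ≈ 6.0952e+6)
-(-1)*J = -(-1)*34816016593/5712 = -1*(-34816016593/5712) = 34816016593/5712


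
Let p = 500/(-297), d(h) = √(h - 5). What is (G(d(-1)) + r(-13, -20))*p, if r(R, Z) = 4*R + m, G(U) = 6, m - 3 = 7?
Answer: 2000/33 ≈ 60.606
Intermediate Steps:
d(h) = √(-5 + h)
p = -500/297 (p = 500*(-1/297) = -500/297 ≈ -1.6835)
m = 10 (m = 3 + 7 = 10)
r(R, Z) = 10 + 4*R (r(R, Z) = 4*R + 10 = 10 + 4*R)
(G(d(-1)) + r(-13, -20))*p = (6 + (10 + 4*(-13)))*(-500/297) = (6 + (10 - 52))*(-500/297) = (6 - 42)*(-500/297) = -36*(-500/297) = 2000/33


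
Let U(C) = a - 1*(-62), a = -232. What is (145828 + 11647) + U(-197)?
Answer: 157305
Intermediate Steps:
U(C) = -170 (U(C) = -232 - 1*(-62) = -232 + 62 = -170)
(145828 + 11647) + U(-197) = (145828 + 11647) - 170 = 157475 - 170 = 157305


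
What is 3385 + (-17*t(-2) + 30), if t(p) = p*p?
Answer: 3347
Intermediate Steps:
t(p) = p²
3385 + (-17*t(-2) + 30) = 3385 + (-17*(-2)² + 30) = 3385 + (-17*4 + 30) = 3385 + (-68 + 30) = 3385 - 38 = 3347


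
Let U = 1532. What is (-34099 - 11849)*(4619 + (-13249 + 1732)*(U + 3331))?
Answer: 2573205259296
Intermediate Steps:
(-34099 - 11849)*(4619 + (-13249 + 1732)*(U + 3331)) = (-34099 - 11849)*(4619 + (-13249 + 1732)*(1532 + 3331)) = -45948*(4619 - 11517*4863) = -45948*(4619 - 56007171) = -45948*(-56002552) = 2573205259296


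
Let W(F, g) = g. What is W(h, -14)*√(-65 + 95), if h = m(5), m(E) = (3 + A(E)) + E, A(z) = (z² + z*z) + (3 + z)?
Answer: -14*√30 ≈ -76.681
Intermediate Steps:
A(z) = 3 + z + 2*z² (A(z) = (z² + z²) + (3 + z) = 2*z² + (3 + z) = 3 + z + 2*z²)
m(E) = 6 + 2*E + 2*E² (m(E) = (3 + (3 + E + 2*E²)) + E = (6 + E + 2*E²) + E = 6 + 2*E + 2*E²)
h = 66 (h = 6 + 2*5 + 2*5² = 6 + 10 + 2*25 = 6 + 10 + 50 = 66)
W(h, -14)*√(-65 + 95) = -14*√(-65 + 95) = -14*√30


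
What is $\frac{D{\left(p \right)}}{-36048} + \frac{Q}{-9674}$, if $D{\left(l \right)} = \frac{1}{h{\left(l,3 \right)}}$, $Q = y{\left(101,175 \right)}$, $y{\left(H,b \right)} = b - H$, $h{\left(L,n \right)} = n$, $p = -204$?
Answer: $- \frac{4006165}{523092528} \approx -0.0076586$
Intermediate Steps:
$Q = 74$ ($Q = 175 - 101 = 74$)
$D{\left(l \right)} = \frac{1}{3}$
$\frac{D{\left(p \right)}}{-36048} + \frac{Q}{-9674} = \frac{1}{3 \left(-36048\right)} + \frac{74}{-9674} = \frac{1}{3} \left(- \frac{1}{36048}\right) + 74 \left(- \frac{1}{9674}\right) = - \frac{1}{108144} - \frac{37}{4837} = - \frac{4006165}{523092528}$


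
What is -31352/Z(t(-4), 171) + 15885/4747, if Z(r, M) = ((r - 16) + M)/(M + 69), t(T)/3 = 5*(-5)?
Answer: -446467947/4747 ≈ -94053.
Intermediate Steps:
t(T) = -75 (t(T) = 3*(5*(-5)) = 3*(-25) = -75)
Z(r, M) = (-16 + M + r)/(69 + M) (Z(r, M) = ((-16 + r) + M)/(69 + M) = (-16 + M + r)/(69 + M))
-31352/Z(t(-4), 171) + 15885/4747 = -31352*(69 + 171)/(-16 + 171 - 75) + 15885/4747 = -31352/(80/240) + 15885*(1/4747) = -31352/((1/240)*80) + 15885/4747 = -31352/⅓ + 15885/4747 = -31352*3 + 15885/4747 = -94056 + 15885/4747 = -446467947/4747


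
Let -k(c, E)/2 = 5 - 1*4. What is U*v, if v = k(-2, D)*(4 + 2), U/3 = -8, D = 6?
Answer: 288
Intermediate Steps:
U = -24 (U = 3*(-8) = -24)
k(c, E) = -2 (k(c, E) = -2*(5 - 1*4) = -2*(5 - 4) = -2*1 = -2)
v = -12 (v = -2*(4 + 2) = -2*6 = -12)
U*v = -24*(-12) = 288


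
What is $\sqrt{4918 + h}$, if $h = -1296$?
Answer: $\sqrt{3622} \approx 60.183$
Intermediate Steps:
$\sqrt{4918 + h} = \sqrt{4918 - 1296} = \sqrt{3622}$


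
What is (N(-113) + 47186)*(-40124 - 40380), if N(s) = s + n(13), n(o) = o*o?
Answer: -3803169968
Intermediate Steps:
n(o) = o**2
N(s) = 169 + s (N(s) = s + 13**2 = s + 169 = 169 + s)
(N(-113) + 47186)*(-40124 - 40380) = ((169 - 113) + 47186)*(-40124 - 40380) = (56 + 47186)*(-80504) = 47242*(-80504) = -3803169968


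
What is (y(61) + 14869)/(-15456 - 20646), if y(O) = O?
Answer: -7465/18051 ≈ -0.41355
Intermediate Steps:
(y(61) + 14869)/(-15456 - 20646) = (61 + 14869)/(-15456 - 20646) = 14930/(-36102) = 14930*(-1/36102) = -7465/18051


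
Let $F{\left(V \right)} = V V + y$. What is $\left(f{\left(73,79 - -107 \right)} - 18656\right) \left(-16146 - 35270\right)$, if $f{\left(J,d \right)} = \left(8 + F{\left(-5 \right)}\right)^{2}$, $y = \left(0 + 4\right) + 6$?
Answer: $864148712$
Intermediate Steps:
$y = 10$ ($y = 4 + 6 = 10$)
$F{\left(V \right)} = 10 + V^{2}$ ($F{\left(V \right)} = V V + 10 = V^{2} + 10 = 10 + V^{2}$)
$f{\left(J,d \right)} = 1849$ ($f{\left(J,d \right)} = \left(8 + \left(10 + \left(-5\right)^{2}\right)\right)^{2} = \left(8 + \left(10 + 25\right)\right)^{2} = \left(8 + 35\right)^{2} = 43^{2} = 1849$)
$\left(f{\left(73,79 - -107 \right)} - 18656\right) \left(-16146 - 35270\right) = \left(1849 - 18656\right) \left(-16146 - 35270\right) = \left(-16807\right) \left(-51416\right) = 864148712$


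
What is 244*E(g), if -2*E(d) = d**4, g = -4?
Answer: -31232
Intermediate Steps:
E(d) = -d**4/2
244*E(g) = 244*(-1/2*(-4)**4) = 244*(-1/2*256) = 244*(-128) = -31232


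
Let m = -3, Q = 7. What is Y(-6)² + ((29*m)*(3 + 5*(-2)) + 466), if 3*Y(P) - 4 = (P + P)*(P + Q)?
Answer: 9739/9 ≈ 1082.1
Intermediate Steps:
Y(P) = 4/3 + 2*P*(7 + P)/3 (Y(P) = 4/3 + ((P + P)*(P + 7))/3 = 4/3 + ((2*P)*(7 + P))/3 = 4/3 + (2*P*(7 + P))/3 = 4/3 + 2*P*(7 + P)/3)
Y(-6)² + ((29*m)*(3 + 5*(-2)) + 466) = (4/3 + (⅔)*(-6)² + (14/3)*(-6))² + ((29*(-3))*(3 + 5*(-2)) + 466) = (4/3 + (⅔)*36 - 28)² + (-87*(3 - 10) + 466) = (4/3 + 24 - 28)² + (-87*(-7) + 466) = (-8/3)² + (609 + 466) = 64/9 + 1075 = 9739/9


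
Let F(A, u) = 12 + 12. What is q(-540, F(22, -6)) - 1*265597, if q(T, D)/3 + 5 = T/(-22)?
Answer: -2920922/11 ≈ -2.6554e+5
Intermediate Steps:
F(A, u) = 24
q(T, D) = -15 - 3*T/22 (q(T, D) = -15 + 3*(T/(-22)) = -15 + 3*(T*(-1/22)) = -15 + 3*(-T/22) = -15 - 3*T/22)
q(-540, F(22, -6)) - 1*265597 = (-15 - 3/22*(-540)) - 1*265597 = (-15 + 810/11) - 265597 = 645/11 - 265597 = -2920922/11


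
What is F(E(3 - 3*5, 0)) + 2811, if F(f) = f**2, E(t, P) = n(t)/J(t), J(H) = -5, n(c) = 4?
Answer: 70291/25 ≈ 2811.6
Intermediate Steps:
E(t, P) = -4/5 (E(t, P) = 4/(-5) = 4*(-1/5) = -4/5)
F(E(3 - 3*5, 0)) + 2811 = (-4/5)**2 + 2811 = 16/25 + 2811 = 70291/25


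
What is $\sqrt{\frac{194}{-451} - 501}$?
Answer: $\frac{i \sqrt{101991395}}{451} \approx 22.393 i$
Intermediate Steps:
$\sqrt{\frac{194}{-451} - 501} = \sqrt{194 \left(- \frac{1}{451}\right) - 501} = \sqrt{- \frac{194}{451} - 501} = \sqrt{- \frac{226145}{451}} = \frac{i \sqrt{101991395}}{451}$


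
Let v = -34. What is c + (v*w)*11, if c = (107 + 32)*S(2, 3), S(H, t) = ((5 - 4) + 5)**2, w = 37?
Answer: -8834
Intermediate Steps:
S(H, t) = 36 (S(H, t) = (1 + 5)**2 = 6**2 = 36)
c = 5004 (c = (107 + 32)*36 = 139*36 = 5004)
c + (v*w)*11 = 5004 - 34*37*11 = 5004 - 1258*11 = 5004 - 13838 = -8834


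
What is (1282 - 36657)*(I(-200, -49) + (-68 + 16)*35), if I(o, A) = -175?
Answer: 70573125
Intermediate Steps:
(1282 - 36657)*(I(-200, -49) + (-68 + 16)*35) = (1282 - 36657)*(-175 + (-68 + 16)*35) = -35375*(-175 - 52*35) = -35375*(-175 - 1820) = -35375*(-1995) = 70573125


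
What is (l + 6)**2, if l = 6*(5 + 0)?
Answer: 1296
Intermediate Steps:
l = 30 (l = 6*5 = 30)
(l + 6)**2 = (30 + 6)**2 = 36**2 = 1296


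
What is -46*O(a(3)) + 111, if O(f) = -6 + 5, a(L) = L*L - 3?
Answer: 157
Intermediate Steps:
a(L) = -3 + L**2 (a(L) = L**2 - 3 = -3 + L**2)
O(f) = -1
-46*O(a(3)) + 111 = -46*(-1) + 111 = 46 + 111 = 157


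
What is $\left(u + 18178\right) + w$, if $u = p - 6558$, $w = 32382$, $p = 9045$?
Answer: $53047$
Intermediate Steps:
$u = 2487$ ($u = 9045 - 6558 = 2487$)
$\left(u + 18178\right) + w = \left(2487 + 18178\right) + 32382 = 20665 + 32382 = 53047$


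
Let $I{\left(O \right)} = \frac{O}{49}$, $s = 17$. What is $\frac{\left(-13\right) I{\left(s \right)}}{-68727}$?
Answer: $\frac{221}{3367623} \approx 6.5625 \cdot 10^{-5}$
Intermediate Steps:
$I{\left(O \right)} = \frac{O}{49}$ ($I{\left(O \right)} = O \frac{1}{49} = \frac{O}{49}$)
$\frac{\left(-13\right) I{\left(s \right)}}{-68727} = \frac{\left(-13\right) \frac{1}{49} \cdot 17}{-68727} = \left(-13\right) \frac{17}{49} \left(- \frac{1}{68727}\right) = \left(- \frac{221}{49}\right) \left(- \frac{1}{68727}\right) = \frac{221}{3367623}$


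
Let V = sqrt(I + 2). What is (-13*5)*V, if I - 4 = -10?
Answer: -130*I ≈ -130.0*I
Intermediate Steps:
I = -6 (I = 4 - 10 = -6)
V = 2*I (V = sqrt(-6 + 2) = sqrt(-4) = 2*I ≈ 2.0*I)
(-13*5)*V = (-13*5)*(2*I) = -130*I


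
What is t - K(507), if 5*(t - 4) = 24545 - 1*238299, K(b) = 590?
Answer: -216684/5 ≈ -43337.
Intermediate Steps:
t = -213734/5 (t = 4 + (24545 - 1*238299)/5 = 4 + (24545 - 238299)/5 = 4 + (⅕)*(-213754) = 4 - 213754/5 = -213734/5 ≈ -42747.)
t - K(507) = -213734/5 - 1*590 = -213734/5 - 590 = -216684/5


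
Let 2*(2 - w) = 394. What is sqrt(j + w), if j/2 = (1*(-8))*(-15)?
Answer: 3*sqrt(5) ≈ 6.7082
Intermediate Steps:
w = -195 (w = 2 - 1/2*394 = 2 - 197 = -195)
j = 240 (j = 2*((1*(-8))*(-15)) = 2*(-8*(-15)) = 2*120 = 240)
sqrt(j + w) = sqrt(240 - 195) = sqrt(45) = 3*sqrt(5)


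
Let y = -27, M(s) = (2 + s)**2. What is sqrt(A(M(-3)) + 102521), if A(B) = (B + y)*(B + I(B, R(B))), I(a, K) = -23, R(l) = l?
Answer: sqrt(103093) ≈ 321.08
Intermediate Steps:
A(B) = (-27 + B)*(-23 + B) (A(B) = (B - 27)*(B - 23) = (-27 + B)*(-23 + B))
sqrt(A(M(-3)) + 102521) = sqrt((621 + ((2 - 3)**2)**2 - 50*(2 - 3)**2) + 102521) = sqrt((621 + ((-1)**2)**2 - 50*(-1)**2) + 102521) = sqrt((621 + 1**2 - 50*1) + 102521) = sqrt((621 + 1 - 50) + 102521) = sqrt(572 + 102521) = sqrt(103093)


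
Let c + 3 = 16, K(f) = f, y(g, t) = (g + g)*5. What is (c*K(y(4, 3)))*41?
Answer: 21320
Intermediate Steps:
y(g, t) = 10*g (y(g, t) = (2*g)*5 = 10*g)
c = 13 (c = -3 + 16 = 13)
(c*K(y(4, 3)))*41 = (13*(10*4))*41 = (13*40)*41 = 520*41 = 21320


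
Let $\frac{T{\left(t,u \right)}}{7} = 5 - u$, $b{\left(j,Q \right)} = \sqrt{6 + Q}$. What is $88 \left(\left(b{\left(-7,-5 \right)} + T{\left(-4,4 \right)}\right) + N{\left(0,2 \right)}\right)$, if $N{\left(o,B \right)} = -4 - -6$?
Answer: $880$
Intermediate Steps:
$T{\left(t,u \right)} = 35 - 7 u$ ($T{\left(t,u \right)} = 7 \left(5 - u\right) = 35 - 7 u$)
$N{\left(o,B \right)} = 2$ ($N{\left(o,B \right)} = -4 + 6 = 2$)
$88 \left(\left(b{\left(-7,-5 \right)} + T{\left(-4,4 \right)}\right) + N{\left(0,2 \right)}\right) = 88 \left(\left(\sqrt{6 - 5} + \left(35 - 28\right)\right) + 2\right) = 88 \left(\left(\sqrt{1} + \left(35 - 28\right)\right) + 2\right) = 88 \left(\left(1 + 7\right) + 2\right) = 88 \left(8 + 2\right) = 88 \cdot 10 = 880$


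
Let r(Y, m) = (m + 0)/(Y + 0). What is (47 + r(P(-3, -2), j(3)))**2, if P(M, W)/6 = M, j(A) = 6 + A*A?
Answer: 76729/36 ≈ 2131.4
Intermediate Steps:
j(A) = 6 + A**2
P(M, W) = 6*M
r(Y, m) = m/Y
(47 + r(P(-3, -2), j(3)))**2 = (47 + (6 + 3**2)/((6*(-3))))**2 = (47 + (6 + 9)/(-18))**2 = (47 + 15*(-1/18))**2 = (47 - 5/6)**2 = (277/6)**2 = 76729/36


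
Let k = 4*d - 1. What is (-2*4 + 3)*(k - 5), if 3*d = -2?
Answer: 130/3 ≈ 43.333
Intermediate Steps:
d = -⅔ (d = (⅓)*(-2) = -⅔ ≈ -0.66667)
k = -11/3 (k = 4*(-⅔) - 1 = -8/3 - 1 = -11/3 ≈ -3.6667)
(-2*4 + 3)*(k - 5) = (-2*4 + 3)*(-11/3 - 5) = (-8 + 3)*(-26/3) = -5*(-26/3) = 130/3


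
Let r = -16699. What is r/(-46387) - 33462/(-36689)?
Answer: 2164871405/1701892643 ≈ 1.2720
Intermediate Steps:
r/(-46387) - 33462/(-36689) = -16699/(-46387) - 33462/(-36689) = -16699*(-1/46387) - 33462*(-1/36689) = 16699/46387 + 33462/36689 = 2164871405/1701892643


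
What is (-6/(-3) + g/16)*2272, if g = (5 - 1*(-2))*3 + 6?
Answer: 8378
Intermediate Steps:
g = 27 (g = (5 + 2)*3 + 6 = 7*3 + 6 = 21 + 6 = 27)
(-6/(-3) + g/16)*2272 = (-6/(-3) + 27/16)*2272 = (-6*(-1/3) + 27*(1/16))*2272 = (2 + 27/16)*2272 = (59/16)*2272 = 8378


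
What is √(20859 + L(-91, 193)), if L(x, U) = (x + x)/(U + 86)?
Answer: √180403849/93 ≈ 144.42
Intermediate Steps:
L(x, U) = 2*x/(86 + U) (L(x, U) = (2*x)/(86 + U) = 2*x/(86 + U))
√(20859 + L(-91, 193)) = √(20859 + 2*(-91)/(86 + 193)) = √(20859 + 2*(-91)/279) = √(20859 + 2*(-91)*(1/279)) = √(20859 - 182/279) = √(5819479/279) = √180403849/93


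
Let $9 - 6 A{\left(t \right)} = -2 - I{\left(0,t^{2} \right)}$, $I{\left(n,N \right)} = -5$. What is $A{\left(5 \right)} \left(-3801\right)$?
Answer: $-3801$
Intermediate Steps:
$A{\left(t \right)} = 1$ ($A{\left(t \right)} = \frac{3}{2} - \frac{-2 - -5}{6} = \frac{3}{2} - \frac{-2 + 5}{6} = \frac{3}{2} - \frac{1}{2} = 1$)
$A{\left(5 \right)} \left(-3801\right) = 1 \left(-3801\right) = -3801$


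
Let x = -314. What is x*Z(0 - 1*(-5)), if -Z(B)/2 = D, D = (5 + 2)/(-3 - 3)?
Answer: -2198/3 ≈ -732.67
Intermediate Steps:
D = -7/6 (D = 7/(-6) = 7*(-1/6) = -7/6 ≈ -1.1667)
Z(B) = 7/3 (Z(B) = -2*(-7/6) = 7/3)
x*Z(0 - 1*(-5)) = -314*7/3 = -2198/3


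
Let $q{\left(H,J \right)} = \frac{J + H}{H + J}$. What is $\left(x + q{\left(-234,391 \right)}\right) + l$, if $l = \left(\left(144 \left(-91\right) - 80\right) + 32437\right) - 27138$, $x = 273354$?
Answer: $265470$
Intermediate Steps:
$q{\left(H,J \right)} = 1$ ($q{\left(H,J \right)} = \frac{H + J}{H + J} = 1$)
$l = -7885$ ($l = \left(\left(-13104 - 80\right) + 32437\right) - 27138 = \left(-13184 + 32437\right) - 27138 = 19253 - 27138 = -7885$)
$\left(x + q{\left(-234,391 \right)}\right) + l = \left(273354 + 1\right) - 7885 = 273355 - 7885 = 265470$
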